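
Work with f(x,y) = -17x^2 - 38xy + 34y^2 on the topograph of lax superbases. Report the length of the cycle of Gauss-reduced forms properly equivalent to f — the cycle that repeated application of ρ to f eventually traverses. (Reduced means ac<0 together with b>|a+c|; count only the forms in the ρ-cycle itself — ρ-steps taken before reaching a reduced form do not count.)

D = 3756, ⌊√D⌋ = 61
descent: ρ → (34,38,-17)  [lands on river]
river: ρ → (-17,30,42)
river: ρ → (42,54,-5)
river: ρ → (-5,56,31)
river: ρ → (31,6,-30)
river: ρ → (-30,54,7)
river: ρ → (7,58,-14)
river: ρ → (-14,54,15)
river: ρ → (15,36,-41)
river: ρ → (-41,46,10)
river: ρ → (10,54,-21)
river: ρ → (-21,30,34)
ρ-cycle length = 12 (tail of 1 descent step not counted)

12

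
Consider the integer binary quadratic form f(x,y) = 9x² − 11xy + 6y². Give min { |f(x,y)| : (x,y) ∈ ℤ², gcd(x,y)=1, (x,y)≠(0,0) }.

translate: b→7 (≡-11 mod 18), so (9,-11,6)→(9,7,4)
flip: (9,7,4)→(4,-7,9)
translate: b→1 (≡-7 mod 8), so (4,-7,9)→(4,1,6)
reduced (well bottom): (4,1,6) with a≤c, −a<b≤a
well minimum = a = 4

4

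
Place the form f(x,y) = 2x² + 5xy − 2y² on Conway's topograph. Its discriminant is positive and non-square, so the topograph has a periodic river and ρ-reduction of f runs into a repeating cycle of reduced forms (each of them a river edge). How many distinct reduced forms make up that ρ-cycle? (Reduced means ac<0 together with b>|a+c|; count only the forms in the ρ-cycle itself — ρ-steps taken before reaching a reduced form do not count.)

D = 41, ⌊√D⌋ = 6
river: ρ → (-2,3,4)
river: ρ → (4,5,-1)
river: ρ → (-1,5,4)
river: ρ → (4,3,-2)
river: ρ → (-2,5,2)
river: ρ → (2,3,-4)
river: ρ → (-4,5,1)
river: ρ → (1,5,-4)
river: ρ → (-4,3,2)
river: ρ → (2,5,-2)
ρ-cycle length = 10 (tail of 0 descent steps not counted)

10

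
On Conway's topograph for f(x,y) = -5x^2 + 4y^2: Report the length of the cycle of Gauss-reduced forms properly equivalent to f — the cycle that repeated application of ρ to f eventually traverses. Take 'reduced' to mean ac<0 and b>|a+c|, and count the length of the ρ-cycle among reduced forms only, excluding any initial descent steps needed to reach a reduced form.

D = 80, ⌊√D⌋ = 8
descent: ρ → (4,8,-1)  [lands on river]
river: ρ → (-1,8,4)
ρ-cycle length = 2 (tail of 1 descent step not counted)

2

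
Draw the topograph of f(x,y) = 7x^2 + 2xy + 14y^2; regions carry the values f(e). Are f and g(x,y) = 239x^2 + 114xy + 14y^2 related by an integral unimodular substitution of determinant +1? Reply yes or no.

D₁ = -388, D₂ = -388
f: reduced (well bottom): (7,2,14) with a≤c, −a<b≤a
g: flip: (239,114,14)→(14,-114,239)
g: translate: b→-2 (≡-114 mod 28), so (14,-114,239)→(14,-2,7)
g: flip: (14,-2,7)→(7,2,14)
g: reduced (well bottom): (7,2,14) with a≤c, −a<b≤a
reduced forms (7, 2, 14) vs (7, 2, 14) ⇒ equivalent

yes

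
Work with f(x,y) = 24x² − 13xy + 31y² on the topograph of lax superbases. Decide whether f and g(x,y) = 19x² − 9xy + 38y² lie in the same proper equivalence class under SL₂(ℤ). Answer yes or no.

D₁ = -2807, D₂ = -2807
f: reduced (well bottom): (24,-13,31) with a≤c, −a<b≤a
g: reduced (well bottom): (19,-9,38) with a≤c, −a<b≤a
reduced forms (24, -13, 31) vs (19, -9, 38) ⇒ inequivalent

no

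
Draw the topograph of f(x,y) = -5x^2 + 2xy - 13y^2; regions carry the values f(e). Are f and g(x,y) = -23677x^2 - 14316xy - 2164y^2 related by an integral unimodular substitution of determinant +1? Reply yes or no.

D₁ = -256, D₂ = -256
f is negative-definite; reduce −f:
−f: reduced (well bottom): (5,-2,13) with a≤c, −a<b≤a
flip sign back: reduced form of f is (-5,2,-13)
g is negative-definite; reduce −g:
−g: flip: (23677,14316,2164)→(2164,-14316,23677)
−g: translate: b→-1332 (≡-14316 mod 4328), so (2164,-14316,23677)→(2164,-1332,205)
−g: flip: (2164,-1332,205)→(205,1332,2164)
−g: translate: b→102 (≡1332 mod 410), so (205,1332,2164)→(205,102,13)
−g: flip: (205,102,13)→(13,-102,205)
−g: translate: b→2 (≡-102 mod 26), so (13,-102,205)→(13,2,5)
−g: flip: (13,2,5)→(5,-2,13)
−g: reduced (well bottom): (5,-2,13) with a≤c, −a<b≤a
flip sign back: reduced form of g is (-5,2,-13)
reduced forms (-5, 2, -13) vs (-5, 2, -13) ⇒ equivalent

yes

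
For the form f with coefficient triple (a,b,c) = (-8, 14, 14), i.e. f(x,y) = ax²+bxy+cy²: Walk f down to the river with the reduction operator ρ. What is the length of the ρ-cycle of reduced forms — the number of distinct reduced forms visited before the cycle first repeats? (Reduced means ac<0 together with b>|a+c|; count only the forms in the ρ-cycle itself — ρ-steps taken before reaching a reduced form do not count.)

D = 644, ⌊√D⌋ = 25
river: ρ → (14,14,-8)
river: ρ → (-8,18,10)
river: ρ → (10,22,-4)
river: ρ → (-4,18,20)
river: ρ → (20,22,-2)
river: ρ → (-2,22,20)
river: ρ → (20,18,-4)
river: ρ → (-4,22,10)
river: ρ → (10,18,-8)
river: ρ → (-8,14,14)
ρ-cycle length = 10 (tail of 0 descent steps not counted)

10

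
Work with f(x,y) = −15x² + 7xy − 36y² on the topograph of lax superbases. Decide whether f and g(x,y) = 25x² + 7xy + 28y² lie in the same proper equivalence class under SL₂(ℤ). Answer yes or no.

D₁ = -2111, D₂ = -2751
discriminants differ ⇒ not SL₂(ℤ)-equivalent

no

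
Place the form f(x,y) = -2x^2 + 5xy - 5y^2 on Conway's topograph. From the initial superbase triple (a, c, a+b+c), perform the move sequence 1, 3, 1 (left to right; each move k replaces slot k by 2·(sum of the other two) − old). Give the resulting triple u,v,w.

start (-2,-5,-2) = (f(1,0),f(0,1),f(1,1))
replace slot 1: 2·((-5)+(-2)) − (-2) = -12 → (-12,-5,-2)
replace slot 3: 2·((-12)+(-5)) − (-2) = -32 → (-12,-5,-32)
replace slot 1: 2·((-5)+(-32)) − (-12) = -62 → (-62,-5,-32)

-62,-5,-32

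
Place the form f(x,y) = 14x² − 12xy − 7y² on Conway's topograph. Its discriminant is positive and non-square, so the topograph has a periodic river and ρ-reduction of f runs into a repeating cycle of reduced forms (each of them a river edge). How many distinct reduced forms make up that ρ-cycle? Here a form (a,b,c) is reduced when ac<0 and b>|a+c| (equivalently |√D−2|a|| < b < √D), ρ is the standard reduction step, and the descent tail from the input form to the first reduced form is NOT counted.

D = 536, ⌊√D⌋ = 23
descent: ρ → (-7,12,14)  [lands on river]
river: ρ → (14,16,-5)
river: ρ → (-5,14,17)
river: ρ → (17,20,-2)
river: ρ → (-2,20,17)
river: ρ → (17,14,-5)
river: ρ → (-5,16,14)
river: ρ → (14,12,-7)
river: ρ → (-7,16,10)
river: ρ → (10,4,-13)
river: ρ → (-13,22,1)
river: ρ → (1,22,-13)
river: ρ → (-13,4,10)
river: ρ → (10,16,-7)
ρ-cycle length = 14 (tail of 1 descent step not counted)

14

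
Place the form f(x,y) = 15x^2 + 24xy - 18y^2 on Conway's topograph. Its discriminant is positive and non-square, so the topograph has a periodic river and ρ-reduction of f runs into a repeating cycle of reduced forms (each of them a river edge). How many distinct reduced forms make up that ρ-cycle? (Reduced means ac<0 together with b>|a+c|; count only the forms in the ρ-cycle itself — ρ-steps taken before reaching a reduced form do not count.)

D = 1656, ⌊√D⌋ = 40
river: ρ → (-18,12,21)
river: ρ → (21,30,-9)
river: ρ → (-9,24,30)
river: ρ → (30,36,-3)
river: ρ → (-3,36,30)
river: ρ → (30,24,-9)
river: ρ → (-9,30,21)
river: ρ → (21,12,-18)
river: ρ → (-18,24,15)
river: ρ → (15,36,-6)
river: ρ → (-6,36,15)
river: ρ → (15,24,-18)
ρ-cycle length = 12 (tail of 0 descent steps not counted)

12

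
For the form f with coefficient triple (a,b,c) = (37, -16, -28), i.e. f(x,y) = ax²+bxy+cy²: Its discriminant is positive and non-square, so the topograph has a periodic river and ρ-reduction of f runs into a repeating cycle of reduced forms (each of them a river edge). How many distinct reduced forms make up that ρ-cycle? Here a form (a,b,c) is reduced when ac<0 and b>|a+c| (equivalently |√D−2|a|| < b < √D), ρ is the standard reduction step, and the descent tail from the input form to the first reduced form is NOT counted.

D = 4400, ⌊√D⌋ = 66
descent: ρ → (-28,16,37)  [lands on river]
river: ρ → (37,58,-7)
river: ρ → (-7,54,53)
river: ρ → (53,52,-8)
river: ρ → (-8,60,25)
river: ρ → (25,40,-28)
ρ-cycle length = 6 (tail of 1 descent step not counted)

6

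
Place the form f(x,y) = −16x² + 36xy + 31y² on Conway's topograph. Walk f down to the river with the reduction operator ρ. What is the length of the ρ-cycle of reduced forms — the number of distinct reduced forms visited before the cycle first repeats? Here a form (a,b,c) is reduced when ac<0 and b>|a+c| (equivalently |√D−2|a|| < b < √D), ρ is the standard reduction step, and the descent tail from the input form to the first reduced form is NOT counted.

D = 3280, ⌊√D⌋ = 57
river: ρ → (31,26,-21)
river: ρ → (-21,16,36)
river: ρ → (36,56,-1)
river: ρ → (-1,56,36)
river: ρ → (36,16,-21)
river: ρ → (-21,26,31)
river: ρ → (31,36,-16)
river: ρ → (-16,28,39)
river: ρ → (39,50,-5)
river: ρ → (-5,50,39)
river: ρ → (39,28,-16)
river: ρ → (-16,36,31)
ρ-cycle length = 12 (tail of 0 descent steps not counted)

12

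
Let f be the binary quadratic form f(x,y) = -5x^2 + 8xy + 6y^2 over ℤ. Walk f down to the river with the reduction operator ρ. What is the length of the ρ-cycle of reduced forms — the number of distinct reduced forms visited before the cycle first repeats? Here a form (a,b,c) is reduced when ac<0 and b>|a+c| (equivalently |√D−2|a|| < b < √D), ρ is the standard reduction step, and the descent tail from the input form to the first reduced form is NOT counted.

D = 184, ⌊√D⌋ = 13
river: ρ → (6,4,-7)
river: ρ → (-7,10,3)
river: ρ → (3,8,-10)
river: ρ → (-10,12,1)
river: ρ → (1,12,-10)
river: ρ → (-10,8,3)
river: ρ → (3,10,-7)
river: ρ → (-7,4,6)
river: ρ → (6,8,-5)
river: ρ → (-5,12,2)
river: ρ → (2,12,-5)
river: ρ → (-5,8,6)
ρ-cycle length = 12 (tail of 0 descent steps not counted)

12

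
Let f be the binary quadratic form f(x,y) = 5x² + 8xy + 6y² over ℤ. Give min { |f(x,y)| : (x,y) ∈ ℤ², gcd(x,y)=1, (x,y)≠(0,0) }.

translate: b→-2 (≡8 mod 10), so (5,8,6)→(5,-2,3)
flip: (5,-2,3)→(3,2,5)
reduced (well bottom): (3,2,5) with a≤c, −a<b≤a
well minimum = a = 3

3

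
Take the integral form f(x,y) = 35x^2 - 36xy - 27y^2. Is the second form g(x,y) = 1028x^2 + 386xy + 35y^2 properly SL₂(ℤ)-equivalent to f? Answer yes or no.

D₁ = 5076, D₂ = 5076
river cycle of f (length 16): (-27, 36, 35), (35, 34, -28), (-28, 22, 41), (41, 60, -9), (-9, 66, 20), (20, 54, -27), (-27, 54, 20), (20, 66, -9), (-9, 60, 41), (41, 22, -28), … (6 more)
river cycle of g (length 16): (35, 34, -28), (-28, 22, 41), (41, 60, -9), (-9, 66, 20), (20, 54, -27), (-27, 54, 20), (20, 66, -9), (-9, 60, 41), (41, 22, -28), (-28, 34, 35), … (6 more)
cycles coincide ⇒ equivalent

yes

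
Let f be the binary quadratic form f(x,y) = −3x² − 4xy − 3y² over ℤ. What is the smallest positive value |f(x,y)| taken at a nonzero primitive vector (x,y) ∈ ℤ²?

translate: b→-2 (≡4 mod 6), so (3,4,3)→(3,-2,2)
flip: (3,-2,2)→(2,2,3)
reduced (well bottom): (2,2,3) with a≤c, −a<b≤a
well minimum |f| = |-2| = 2 (negative-definite)

2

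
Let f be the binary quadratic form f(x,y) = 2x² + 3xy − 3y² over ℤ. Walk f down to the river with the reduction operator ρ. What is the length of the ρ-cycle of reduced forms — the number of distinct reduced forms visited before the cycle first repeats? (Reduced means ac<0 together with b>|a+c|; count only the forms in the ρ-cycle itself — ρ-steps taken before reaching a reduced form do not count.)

D = 33, ⌊√D⌋ = 5
river: ρ → (-3,3,2)
river: ρ → (2,5,-1)
river: ρ → (-1,5,2)
river: ρ → (2,3,-3)
ρ-cycle length = 4 (tail of 0 descent steps not counted)

4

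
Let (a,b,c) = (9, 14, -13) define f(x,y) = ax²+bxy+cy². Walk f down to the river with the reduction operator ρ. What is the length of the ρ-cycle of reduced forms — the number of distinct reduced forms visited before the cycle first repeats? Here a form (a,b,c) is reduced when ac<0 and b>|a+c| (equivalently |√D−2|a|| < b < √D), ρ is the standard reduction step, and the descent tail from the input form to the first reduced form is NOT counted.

D = 664, ⌊√D⌋ = 25
river: ρ → (-13,12,10)
river: ρ → (10,8,-15)
river: ρ → (-15,22,3)
river: ρ → (3,20,-22)
river: ρ → (-22,24,1)
river: ρ → (1,24,-22)
river: ρ → (-22,20,3)
river: ρ → (3,22,-15)
river: ρ → (-15,8,10)
river: ρ → (10,12,-13)
river: ρ → (-13,14,9)
river: ρ → (9,22,-5)
river: ρ → (-5,18,17)
river: ρ → (17,16,-6)
river: ρ → (-6,20,11)
river: ρ → (11,24,-2)
river: ρ → (-2,24,11)
river: ρ → (11,20,-6)
river: ρ → (-6,16,17)
river: ρ → (17,18,-5)
river: ρ → (-5,22,9)
river: ρ → (9,14,-13)
ρ-cycle length = 22 (tail of 0 descent steps not counted)

22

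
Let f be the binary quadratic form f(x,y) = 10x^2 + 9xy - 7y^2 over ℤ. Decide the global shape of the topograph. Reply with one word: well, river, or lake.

D = b²−4ac = 9² − 4·10·(-7) = 361
D = 19² is a perfect square ⇒ form factors over ℤ ⇒ lakes

lake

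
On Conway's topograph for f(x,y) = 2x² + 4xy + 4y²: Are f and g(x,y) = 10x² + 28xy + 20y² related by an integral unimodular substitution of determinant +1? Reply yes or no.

D₁ = -16, D₂ = -16
f: translate: b→0 (≡4 mod 4), so (2,4,4)→(2,0,2)
f: reduced (well bottom): (2,0,2) with a≤c, −a<b≤a
g: translate: b→8 (≡28 mod 20), so (10,28,20)→(10,8,2)
g: flip: (10,8,2)→(2,-8,10)
g: translate: b→0 (≡-8 mod 4), so (2,-8,10)→(2,0,2)
g: reduced (well bottom): (2,0,2) with a≤c, −a<b≤a
reduced forms (2, 0, 2) vs (2, 0, 2) ⇒ equivalent

yes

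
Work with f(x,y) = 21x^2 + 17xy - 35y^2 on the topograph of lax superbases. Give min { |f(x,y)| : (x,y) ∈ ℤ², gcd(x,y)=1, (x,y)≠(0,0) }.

river: ρ → (-35,53,3)
river: ρ → (3,55,-17)
river: ρ → (-17,47,15)
river: ρ → (15,43,-23)
river: ρ → (-23,49,9)
river: ρ → (9,41,-43)
river: ρ → (-43,45,7)
river: ρ → (7,53,-15)
river: ρ → (-15,37,31)
river: ρ → (31,25,-21)
river: ρ → (-21,17,35)
river: ρ → (35,53,-3)
river: ρ → (-3,55,17)
river: ρ → (17,47,-15)
river: ρ → (-15,43,23)
river: ρ → (23,49,-9)
river: ρ → (-9,41,43)
river: ρ → (43,45,-7)
river: ρ → (-7,53,15)
river: ρ → (15,37,-31)
river: ρ → (-31,25,21)
river: ρ → (21,17,-35)
closes: descent 0, river 22
min |a| on river = 3

3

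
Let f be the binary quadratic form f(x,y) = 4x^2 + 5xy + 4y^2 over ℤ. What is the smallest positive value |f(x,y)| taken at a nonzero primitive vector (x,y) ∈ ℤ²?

translate: b→-3 (≡5 mod 8), so (4,5,4)→(4,-3,3)
flip: (4,-3,3)→(3,3,4)
reduced (well bottom): (3,3,4) with a≤c, −a<b≤a
well minimum = a = 3

3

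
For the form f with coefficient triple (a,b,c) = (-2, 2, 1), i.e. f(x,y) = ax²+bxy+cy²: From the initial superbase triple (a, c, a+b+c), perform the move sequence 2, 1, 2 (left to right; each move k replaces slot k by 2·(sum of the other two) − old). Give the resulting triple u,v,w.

start (-2,1,1) = (f(1,0),f(0,1),f(1,1))
replace slot 2: 2·((-2)+1) − 1 = -3 → (-2,-3,1)
replace slot 1: 2·((-3)+1) − (-2) = -2 → (-2,-3,1)
replace slot 2: 2·((-2)+1) − (-3) = 1 → (-2,1,1)

-2,1,1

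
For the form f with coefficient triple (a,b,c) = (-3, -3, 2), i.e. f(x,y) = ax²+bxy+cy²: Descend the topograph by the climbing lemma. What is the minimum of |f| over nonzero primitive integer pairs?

descent: ρ → (2,3,-3)  [lands on river]
river: ρ → (-3,3,2)
river: ρ → (2,5,-1)
river: ρ → (-1,5,2)
closes: descent 1, river 4
min |a| on river = 1

1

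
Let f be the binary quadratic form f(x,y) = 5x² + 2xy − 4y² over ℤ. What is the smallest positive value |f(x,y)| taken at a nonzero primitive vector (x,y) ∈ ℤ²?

river: ρ → (-4,6,3)
river: ρ → (3,6,-4)
river: ρ → (-4,2,5)
river: ρ → (5,8,-1)
river: ρ → (-1,8,5)
river: ρ → (5,2,-4)
closes: descent 0, river 6
min |a| on river = 1

1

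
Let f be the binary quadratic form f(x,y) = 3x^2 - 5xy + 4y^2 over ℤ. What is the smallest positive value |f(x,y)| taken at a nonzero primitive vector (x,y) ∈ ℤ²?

translate: b→1 (≡-5 mod 6), so (3,-5,4)→(3,1,2)
flip: (3,1,2)→(2,-1,3)
reduced (well bottom): (2,-1,3) with a≤c, −a<b≤a
well minimum = a = 2

2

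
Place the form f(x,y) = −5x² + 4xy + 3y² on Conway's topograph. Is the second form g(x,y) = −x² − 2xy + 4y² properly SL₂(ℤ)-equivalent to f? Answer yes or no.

D₁ = 76, D₂ = 20
discriminants differ ⇒ not SL₂(ℤ)-equivalent

no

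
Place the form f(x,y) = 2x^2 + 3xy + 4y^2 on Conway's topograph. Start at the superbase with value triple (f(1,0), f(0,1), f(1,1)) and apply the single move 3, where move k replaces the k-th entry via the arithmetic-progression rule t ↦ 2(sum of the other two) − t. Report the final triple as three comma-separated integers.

start (2,4,9) = (f(1,0),f(0,1),f(1,1))
replace slot 3: 2·(2+4) − 9 = 3 → (2,4,3)

2,4,3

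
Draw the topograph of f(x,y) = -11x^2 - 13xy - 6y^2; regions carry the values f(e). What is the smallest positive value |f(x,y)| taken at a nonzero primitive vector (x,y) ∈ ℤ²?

translate: b→-9 (≡13 mod 22), so (11,13,6)→(11,-9,4)
flip: (11,-9,4)→(4,9,11)
translate: b→1 (≡9 mod 8), so (4,9,11)→(4,1,6)
reduced (well bottom): (4,1,6) with a≤c, −a<b≤a
well minimum |f| = |-4| = 4 (negative-definite)

4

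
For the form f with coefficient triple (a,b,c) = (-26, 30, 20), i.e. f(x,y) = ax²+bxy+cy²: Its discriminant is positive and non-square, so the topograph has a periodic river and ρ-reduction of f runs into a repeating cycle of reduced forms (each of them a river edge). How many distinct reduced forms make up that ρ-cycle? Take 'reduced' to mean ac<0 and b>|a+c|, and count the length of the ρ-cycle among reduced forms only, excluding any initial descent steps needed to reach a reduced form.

D = 2980, ⌊√D⌋ = 54
river: ρ → (20,50,-6)
river: ρ → (-6,46,36)
river: ρ → (36,26,-16)
river: ρ → (-16,38,24)
river: ρ → (24,10,-30)
river: ρ → (-30,50,4)
river: ρ → (4,54,-4)
river: ρ → (-4,50,30)
river: ρ → (30,10,-24)
river: ρ → (-24,38,16)
river: ρ → (16,26,-36)
river: ρ → (-36,46,6)
river: ρ → (6,50,-20)
river: ρ → (-20,30,26)
river: ρ → (26,22,-24)
river: ρ → (-24,26,24)
river: ρ → (24,22,-26)
river: ρ → (-26,30,20)
ρ-cycle length = 18 (tail of 0 descent steps not counted)

18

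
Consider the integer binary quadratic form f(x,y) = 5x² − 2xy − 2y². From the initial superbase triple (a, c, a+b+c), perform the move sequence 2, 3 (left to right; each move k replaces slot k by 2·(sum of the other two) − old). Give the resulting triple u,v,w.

start (5,-2,1) = (f(1,0),f(0,1),f(1,1))
replace slot 2: 2·(5+1) − (-2) = 14 → (5,14,1)
replace slot 3: 2·(5+14) − 1 = 37 → (5,14,37)

5,14,37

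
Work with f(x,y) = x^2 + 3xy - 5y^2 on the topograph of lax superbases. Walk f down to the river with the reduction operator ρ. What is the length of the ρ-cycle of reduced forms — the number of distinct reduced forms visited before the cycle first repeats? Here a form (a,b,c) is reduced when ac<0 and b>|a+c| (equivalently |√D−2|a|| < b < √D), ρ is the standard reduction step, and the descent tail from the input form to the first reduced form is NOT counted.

D = 29, ⌊√D⌋ = 5
descent: ρ → (-5,-3,1)
descent: ρ → (1,5,-1)  [lands on river]
river: ρ → (-1,5,1)
ρ-cycle length = 2 (tail of 2 descent steps not counted)

2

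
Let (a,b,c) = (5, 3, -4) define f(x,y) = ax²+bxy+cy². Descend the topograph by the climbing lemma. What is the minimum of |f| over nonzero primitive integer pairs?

river: ρ → (-4,5,4)
river: ρ → (4,3,-5)
river: ρ → (-5,7,2)
river: ρ → (2,9,-1)
river: ρ → (-1,9,2)
river: ρ → (2,7,-5)
river: ρ → (-5,3,4)
river: ρ → (4,5,-4)
river: ρ → (-4,3,5)
river: ρ → (5,7,-2)
river: ρ → (-2,9,1)
river: ρ → (1,9,-2)
river: ρ → (-2,7,5)
river: ρ → (5,3,-4)
closes: descent 0, river 14
min |a| on river = 1

1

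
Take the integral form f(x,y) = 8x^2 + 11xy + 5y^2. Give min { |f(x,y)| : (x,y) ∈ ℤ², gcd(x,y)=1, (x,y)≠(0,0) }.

translate: b→-5 (≡11 mod 16), so (8,11,5)→(8,-5,2)
flip: (8,-5,2)→(2,5,8)
translate: b→1 (≡5 mod 4), so (2,5,8)→(2,1,5)
reduced (well bottom): (2,1,5) with a≤c, −a<b≤a
well minimum = a = 2

2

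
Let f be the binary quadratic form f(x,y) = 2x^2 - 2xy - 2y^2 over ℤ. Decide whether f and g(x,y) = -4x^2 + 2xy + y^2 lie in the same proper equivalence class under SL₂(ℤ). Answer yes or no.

D₁ = 20, D₂ = 20
river cycle of f (length 2): (-2, 2, 2), (2, 2, -2)
river cycle of g (length 2): (1, 4, -1), (-1, 4, 1)
cycles differ ⇒ inequivalent

no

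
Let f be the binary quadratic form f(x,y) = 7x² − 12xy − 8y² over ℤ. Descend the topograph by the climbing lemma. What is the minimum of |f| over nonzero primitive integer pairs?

descent: ρ → (-8,12,7)  [lands on river]
river: ρ → (7,16,-4)
river: ρ → (-4,16,7)
river: ρ → (7,12,-8)
river: ρ → (-8,4,11)
river: ρ → (11,18,-1)
river: ρ → (-1,18,11)
river: ρ → (11,4,-8)
closes: descent 1, river 8
min |a| on river = 1

1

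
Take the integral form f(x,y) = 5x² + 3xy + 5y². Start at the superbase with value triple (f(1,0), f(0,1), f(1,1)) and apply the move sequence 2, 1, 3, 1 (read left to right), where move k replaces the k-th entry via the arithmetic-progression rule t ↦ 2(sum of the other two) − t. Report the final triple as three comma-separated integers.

start (5,5,13) = (f(1,0),f(0,1),f(1,1))
replace slot 2: 2·(5+13) − 5 = 31 → (5,31,13)
replace slot 1: 2·(31+13) − 5 = 83 → (83,31,13)
replace slot 3: 2·(83+31) − 13 = 215 → (83,31,215)
replace slot 1: 2·(31+215) − 83 = 409 → (409,31,215)

409,31,215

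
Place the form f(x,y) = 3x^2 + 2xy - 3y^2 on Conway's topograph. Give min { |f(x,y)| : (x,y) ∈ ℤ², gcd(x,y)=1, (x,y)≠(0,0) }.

river: ρ → (-3,4,2)
river: ρ → (2,4,-3)
river: ρ → (-3,2,3)
river: ρ → (3,4,-2)
river: ρ → (-2,4,3)
river: ρ → (3,2,-3)
closes: descent 0, river 6
min |a| on river = 2

2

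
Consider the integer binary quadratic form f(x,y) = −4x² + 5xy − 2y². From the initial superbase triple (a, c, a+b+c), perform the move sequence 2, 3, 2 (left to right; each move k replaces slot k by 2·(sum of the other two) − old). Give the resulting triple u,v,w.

start (-4,-2,-1) = (f(1,0),f(0,1),f(1,1))
replace slot 2: 2·((-4)+(-1)) − (-2) = -8 → (-4,-8,-1)
replace slot 3: 2·((-4)+(-8)) − (-1) = -23 → (-4,-8,-23)
replace slot 2: 2·((-4)+(-23)) − (-8) = -46 → (-4,-46,-23)

-4,-46,-23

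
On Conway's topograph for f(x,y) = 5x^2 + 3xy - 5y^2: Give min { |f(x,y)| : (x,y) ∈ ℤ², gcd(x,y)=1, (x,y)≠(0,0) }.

river: ρ → (-5,7,3)
river: ρ → (3,5,-7)
river: ρ → (-7,9,1)
river: ρ → (1,9,-7)
river: ρ → (-7,5,3)
river: ρ → (3,7,-5)
river: ρ → (-5,3,5)
river: ρ → (5,7,-3)
river: ρ → (-3,5,7)
river: ρ → (7,9,-1)
river: ρ → (-1,9,7)
river: ρ → (7,5,-3)
river: ρ → (-3,7,5)
river: ρ → (5,3,-5)
closes: descent 0, river 14
min |a| on river = 1

1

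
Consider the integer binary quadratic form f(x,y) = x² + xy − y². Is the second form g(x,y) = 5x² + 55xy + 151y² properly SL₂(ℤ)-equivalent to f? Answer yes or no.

D₁ = 5, D₂ = 5
river cycle of f (length 2): (-1, 1, 1), (1, 1, -1)
river cycle of g (length 2): (1, 1, -1), (-1, 1, 1)
cycles coincide ⇒ equivalent

yes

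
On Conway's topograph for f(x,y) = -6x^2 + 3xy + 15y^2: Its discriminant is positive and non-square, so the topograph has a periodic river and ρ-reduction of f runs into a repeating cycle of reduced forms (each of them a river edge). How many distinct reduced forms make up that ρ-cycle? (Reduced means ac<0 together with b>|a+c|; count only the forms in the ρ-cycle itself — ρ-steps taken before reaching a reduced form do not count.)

D = 369, ⌊√D⌋ = 19
descent: ρ → (15,-3,-6)
descent: ρ → (-6,15,6)  [lands on river]
river: ρ → (6,9,-12)
river: ρ → (-12,15,3)
river: ρ → (3,15,-12)
river: ρ → (-12,9,6)
river: ρ → (6,15,-6)
river: ρ → (-6,9,12)
river: ρ → (12,15,-3)
river: ρ → (-3,15,12)
river: ρ → (12,9,-6)
ρ-cycle length = 10 (tail of 2 descent steps not counted)

10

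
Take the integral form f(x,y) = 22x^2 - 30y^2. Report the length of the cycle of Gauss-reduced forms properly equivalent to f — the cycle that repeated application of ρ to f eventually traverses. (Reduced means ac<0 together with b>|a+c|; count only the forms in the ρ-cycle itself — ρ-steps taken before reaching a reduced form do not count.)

D = 2640, ⌊√D⌋ = 51
descent: ρ → (-30,0,22)
descent: ρ → (22,44,-8)  [lands on river]
river: ρ → (-8,36,42)
river: ρ → (42,48,-2)
river: ρ → (-2,48,42)
river: ρ → (42,36,-8)
river: ρ → (-8,44,22)
ρ-cycle length = 6 (tail of 2 descent steps not counted)

6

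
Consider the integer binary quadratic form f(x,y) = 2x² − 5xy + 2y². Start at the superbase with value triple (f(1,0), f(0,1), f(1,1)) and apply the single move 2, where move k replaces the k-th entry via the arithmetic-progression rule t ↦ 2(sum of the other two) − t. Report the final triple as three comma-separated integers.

start (2,2,-1) = (f(1,0),f(0,1),f(1,1))
replace slot 2: 2·(2+(-1)) − 2 = 0 → (2,0,-1)

2,0,-1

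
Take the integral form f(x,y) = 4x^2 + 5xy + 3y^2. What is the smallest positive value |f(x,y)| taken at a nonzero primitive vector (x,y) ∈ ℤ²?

translate: b→-3 (≡5 mod 8), so (4,5,3)→(4,-3,2)
flip: (4,-3,2)→(2,3,4)
translate: b→-1 (≡3 mod 4), so (2,3,4)→(2,-1,3)
reduced (well bottom): (2,-1,3) with a≤c, −a<b≤a
well minimum = a = 2

2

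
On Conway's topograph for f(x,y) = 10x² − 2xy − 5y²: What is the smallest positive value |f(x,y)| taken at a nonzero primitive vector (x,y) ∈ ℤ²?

descent: ρ → (-5,12,3)  [lands on river]
river: ρ → (3,12,-5)
river: ρ → (-5,8,7)
river: ρ → (7,6,-6)
river: ρ → (-6,6,7)
river: ρ → (7,8,-5)
closes: descent 1, river 6
min |a| on river = 3

3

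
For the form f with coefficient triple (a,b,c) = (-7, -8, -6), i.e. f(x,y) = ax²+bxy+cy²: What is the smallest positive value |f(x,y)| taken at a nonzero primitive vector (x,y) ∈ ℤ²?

translate: b→-6 (≡8 mod 14), so (7,8,6)→(7,-6,5)
flip: (7,-6,5)→(5,6,7)
translate: b→-4 (≡6 mod 10), so (5,6,7)→(5,-4,6)
reduced (well bottom): (5,-4,6) with a≤c, −a<b≤a
well minimum |f| = |-5| = 5 (negative-definite)

5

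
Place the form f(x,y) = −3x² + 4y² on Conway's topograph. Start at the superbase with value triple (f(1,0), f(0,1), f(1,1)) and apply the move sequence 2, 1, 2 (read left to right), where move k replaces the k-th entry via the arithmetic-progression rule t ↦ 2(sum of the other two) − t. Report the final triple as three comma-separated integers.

start (-3,4,1) = (f(1,0),f(0,1),f(1,1))
replace slot 2: 2·((-3)+1) − 4 = -8 → (-3,-8,1)
replace slot 1: 2·((-8)+1) − (-3) = -11 → (-11,-8,1)
replace slot 2: 2·((-11)+1) − (-8) = -12 → (-11,-12,1)

-11,-12,1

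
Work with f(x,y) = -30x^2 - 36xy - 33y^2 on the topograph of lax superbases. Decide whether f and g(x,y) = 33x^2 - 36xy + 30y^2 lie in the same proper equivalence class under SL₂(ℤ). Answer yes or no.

D₁ = -2664, D₂ = -2664
f is negative-definite; reduce −f:
−f: translate: b→-24 (≡36 mod 60), so (30,36,33)→(30,-24,27)
−f: flip: (30,-24,27)→(27,24,30)
−f: reduced (well bottom): (27,24,30) with a≤c, −a<b≤a
flip sign back: reduced form of f is (-27,-24,-30)
g: translate: b→30 (≡-36 mod 66), so (33,-36,30)→(33,30,27)
g: flip: (33,30,27)→(27,-30,33)
g: translate: b→24 (≡-30 mod 54), so (27,-30,33)→(27,24,30)
g: reduced (well bottom): (27,24,30) with a≤c, −a<b≤a
reduced forms (-27, -24, -30) vs (27, 24, 30) ⇒ inequivalent

no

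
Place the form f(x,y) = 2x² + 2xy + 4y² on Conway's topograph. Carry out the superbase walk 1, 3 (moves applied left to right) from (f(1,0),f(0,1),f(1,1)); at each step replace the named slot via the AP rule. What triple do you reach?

start (2,4,8) = (f(1,0),f(0,1),f(1,1))
replace slot 1: 2·(4+8) − 2 = 22 → (22,4,8)
replace slot 3: 2·(22+4) − 8 = 44 → (22,4,44)

22,4,44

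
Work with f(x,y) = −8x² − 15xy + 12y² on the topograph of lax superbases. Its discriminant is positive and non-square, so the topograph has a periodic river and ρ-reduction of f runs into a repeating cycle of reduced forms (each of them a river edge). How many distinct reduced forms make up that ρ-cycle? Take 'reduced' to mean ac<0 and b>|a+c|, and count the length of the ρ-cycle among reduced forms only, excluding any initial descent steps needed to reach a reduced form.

D = 609, ⌊√D⌋ = 24
descent: ρ → (12,15,-8)  [lands on river]
river: ρ → (-8,17,10)
river: ρ → (10,23,-2)
river: ρ → (-2,21,21)
river: ρ → (21,21,-2)
river: ρ → (-2,23,10)
river: ρ → (10,17,-8)
river: ρ → (-8,15,12)
river: ρ → (12,9,-11)
river: ρ → (-11,13,10)
river: ρ → (10,7,-14)
river: ρ → (-14,21,3)
river: ρ → (3,21,-14)
river: ρ → (-14,7,10)
river: ρ → (10,13,-11)
river: ρ → (-11,9,12)
ρ-cycle length = 16 (tail of 1 descent step not counted)

16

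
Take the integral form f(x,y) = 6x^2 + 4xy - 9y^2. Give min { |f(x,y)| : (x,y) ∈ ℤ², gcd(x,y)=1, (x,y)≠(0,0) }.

river: ρ → (-9,14,1)
river: ρ → (1,14,-9)
river: ρ → (-9,4,6)
river: ρ → (6,8,-7)
river: ρ → (-7,6,7)
river: ρ → (7,8,-6)
river: ρ → (-6,4,9)
river: ρ → (9,14,-1)
river: ρ → (-1,14,9)
river: ρ → (9,4,-6)
river: ρ → (-6,8,7)
river: ρ → (7,6,-7)
river: ρ → (-7,8,6)
river: ρ → (6,4,-9)
closes: descent 0, river 14
min |a| on river = 1

1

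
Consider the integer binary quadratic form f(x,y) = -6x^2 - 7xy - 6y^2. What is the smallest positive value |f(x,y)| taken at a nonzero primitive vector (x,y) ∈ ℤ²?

translate: b→-5 (≡7 mod 12), so (6,7,6)→(6,-5,5)
flip: (6,-5,5)→(5,5,6)
reduced (well bottom): (5,5,6) with a≤c, −a<b≤a
well minimum |f| = |-5| = 5 (negative-definite)

5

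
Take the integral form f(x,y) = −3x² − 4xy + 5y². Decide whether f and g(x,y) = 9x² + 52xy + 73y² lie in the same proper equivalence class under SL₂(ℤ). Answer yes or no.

D₁ = 76, D₂ = 76
river cycle of f (length 6): (5, 4, -3), (-3, 8, 1), (1, 8, -3), (-3, 4, 5), (5, 6, -2), (-2, 6, 5)
river cycle of g (length 6): (-2, 6, 5), (5, 4, -3), (-3, 8, 1), (1, 8, -3), (-3, 4, 5), (5, 6, -2)
cycles coincide ⇒ equivalent

yes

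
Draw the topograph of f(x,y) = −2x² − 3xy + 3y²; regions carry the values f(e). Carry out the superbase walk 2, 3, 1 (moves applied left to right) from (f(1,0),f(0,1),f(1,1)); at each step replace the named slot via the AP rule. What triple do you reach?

start (-2,3,-2) = (f(1,0),f(0,1),f(1,1))
replace slot 2: 2·((-2)+(-2)) − 3 = -11 → (-2,-11,-2)
replace slot 3: 2·((-2)+(-11)) − (-2) = -24 → (-2,-11,-24)
replace slot 1: 2·((-11)+(-24)) − (-2) = -68 → (-68,-11,-24)

-68,-11,-24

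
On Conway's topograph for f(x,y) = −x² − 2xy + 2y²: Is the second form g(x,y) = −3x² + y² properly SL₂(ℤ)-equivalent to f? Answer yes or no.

D₁ = 12, D₂ = 12
river cycle of f (length 2): (2, 2, -1), (-1, 2, 2)
river cycle of g (length 2): (1, 2, -2), (-2, 2, 1)
cycles differ ⇒ inequivalent

no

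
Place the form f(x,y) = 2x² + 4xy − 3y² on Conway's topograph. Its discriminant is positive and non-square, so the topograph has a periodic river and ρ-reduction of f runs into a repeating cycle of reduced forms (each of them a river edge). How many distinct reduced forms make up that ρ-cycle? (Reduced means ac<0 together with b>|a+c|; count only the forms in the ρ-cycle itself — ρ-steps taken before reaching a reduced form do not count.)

D = 40, ⌊√D⌋ = 6
river: ρ → (-3,2,3)
river: ρ → (3,4,-2)
river: ρ → (-2,4,3)
river: ρ → (3,2,-3)
river: ρ → (-3,4,2)
river: ρ → (2,4,-3)
ρ-cycle length = 6 (tail of 0 descent steps not counted)

6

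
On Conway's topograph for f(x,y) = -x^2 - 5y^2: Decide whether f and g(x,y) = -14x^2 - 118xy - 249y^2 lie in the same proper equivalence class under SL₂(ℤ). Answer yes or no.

D₁ = -20, D₂ = -20
f is negative-definite; reduce −f:
−f: reduced (well bottom): (1,0,5) with a≤c, −a<b≤a
flip sign back: reduced form of f is (-1,0,-5)
g is negative-definite; reduce −g:
−g: translate: b→6 (≡118 mod 28), so (14,118,249)→(14,6,1)
−g: flip: (14,6,1)→(1,-6,14)
−g: translate: b→0 (≡-6 mod 2), so (1,-6,14)→(1,0,5)
−g: reduced (well bottom): (1,0,5) with a≤c, −a<b≤a
flip sign back: reduced form of g is (-1,0,-5)
reduced forms (-1, 0, -5) vs (-1, 0, -5) ⇒ equivalent

yes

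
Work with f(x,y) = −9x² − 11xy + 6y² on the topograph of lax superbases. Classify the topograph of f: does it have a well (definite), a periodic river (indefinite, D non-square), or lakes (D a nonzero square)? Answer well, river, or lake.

D = b²−4ac = (-11)² − 4·(-9)·6 = 337
D > 0 non-square ⇒ indefinite ⇒ periodic river

river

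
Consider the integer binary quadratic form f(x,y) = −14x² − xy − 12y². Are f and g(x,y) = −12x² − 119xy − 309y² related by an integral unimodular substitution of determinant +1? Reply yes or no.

D₁ = -671, D₂ = -671
f is negative-definite; reduce −f:
−f: flip: (14,1,12)→(12,-1,14)
−f: reduced (well bottom): (12,-1,14) with a≤c, −a<b≤a
flip sign back: reduced form of f is (-12,1,-14)
g is negative-definite; reduce −g:
−g: translate: b→-1 (≡119 mod 24), so (12,119,309)→(12,-1,14)
−g: reduced (well bottom): (12,-1,14) with a≤c, −a<b≤a
flip sign back: reduced form of g is (-12,1,-14)
reduced forms (-12, 1, -14) vs (-12, 1, -14) ⇒ equivalent

yes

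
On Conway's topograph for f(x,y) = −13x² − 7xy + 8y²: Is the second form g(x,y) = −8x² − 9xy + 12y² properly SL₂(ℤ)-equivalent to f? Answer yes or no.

D₁ = 465, D₂ = 465
river cycle of f (length 10): (8, 7, -13), (-13, 19, 2), (2, 21, -3), (-3, 21, 2), (2, 19, -13), (-13, 7, 8), (8, 9, -12), (-12, 15, 5), (5, 15, -12), (-12, 9, 8)
river cycle of g (length 10): (12, 9, -8), (-8, 7, 13), (13, 19, -2), (-2, 21, 3), (3, 21, -2), (-2, 19, 13), (13, 7, -8), (-8, 9, 12), (12, 15, -5), (-5, 15, 12)
cycles differ ⇒ inequivalent

no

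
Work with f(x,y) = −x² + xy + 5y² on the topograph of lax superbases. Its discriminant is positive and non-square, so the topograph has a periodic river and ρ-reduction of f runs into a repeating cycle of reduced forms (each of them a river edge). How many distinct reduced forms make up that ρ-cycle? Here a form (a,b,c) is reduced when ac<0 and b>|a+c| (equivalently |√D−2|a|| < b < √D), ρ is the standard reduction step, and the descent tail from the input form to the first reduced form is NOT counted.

D = 21, ⌊√D⌋ = 4
descent: ρ → (5,-1,-1)
descent: ρ → (-1,3,3)  [lands on river]
river: ρ → (3,3,-1)
ρ-cycle length = 2 (tail of 2 descent steps not counted)

2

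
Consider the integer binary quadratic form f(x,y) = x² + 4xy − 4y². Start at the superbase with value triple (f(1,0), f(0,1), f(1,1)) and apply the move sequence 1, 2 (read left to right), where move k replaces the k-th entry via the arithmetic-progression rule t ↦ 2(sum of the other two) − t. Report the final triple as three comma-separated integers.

start (1,-4,1) = (f(1,0),f(0,1),f(1,1))
replace slot 1: 2·((-4)+1) − 1 = -7 → (-7,-4,1)
replace slot 2: 2·((-7)+1) − (-4) = -8 → (-7,-8,1)

-7,-8,1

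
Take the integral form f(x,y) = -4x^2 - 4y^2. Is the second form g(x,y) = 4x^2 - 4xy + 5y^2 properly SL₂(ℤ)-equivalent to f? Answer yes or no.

D₁ = -64, D₂ = -64
f is negative-definite; reduce −f:
−f: reduced (well bottom): (4,0,4) with a≤c, −a<b≤a
flip sign back: reduced form of f is (-4,0,-4)
g: translate: b→4 (≡-4 mod 8), so (4,-4,5)→(4,4,5)
g: reduced (well bottom): (4,4,5) with a≤c, −a<b≤a
reduced forms (-4, 0, -4) vs (4, 4, 5) ⇒ inequivalent

no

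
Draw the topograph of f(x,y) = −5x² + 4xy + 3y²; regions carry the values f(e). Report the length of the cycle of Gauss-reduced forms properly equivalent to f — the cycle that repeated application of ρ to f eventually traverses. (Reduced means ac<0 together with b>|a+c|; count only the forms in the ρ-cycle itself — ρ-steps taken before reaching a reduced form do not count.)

D = 76, ⌊√D⌋ = 8
river: ρ → (3,8,-1)
river: ρ → (-1,8,3)
river: ρ → (3,4,-5)
river: ρ → (-5,6,2)
river: ρ → (2,6,-5)
river: ρ → (-5,4,3)
ρ-cycle length = 6 (tail of 0 descent steps not counted)

6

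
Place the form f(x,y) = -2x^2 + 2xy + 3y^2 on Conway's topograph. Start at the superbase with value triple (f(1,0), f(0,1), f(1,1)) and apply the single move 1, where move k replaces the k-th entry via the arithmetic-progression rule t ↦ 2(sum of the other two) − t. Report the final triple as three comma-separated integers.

start (-2,3,3) = (f(1,0),f(0,1),f(1,1))
replace slot 1: 2·(3+3) − (-2) = 14 → (14,3,3)

14,3,3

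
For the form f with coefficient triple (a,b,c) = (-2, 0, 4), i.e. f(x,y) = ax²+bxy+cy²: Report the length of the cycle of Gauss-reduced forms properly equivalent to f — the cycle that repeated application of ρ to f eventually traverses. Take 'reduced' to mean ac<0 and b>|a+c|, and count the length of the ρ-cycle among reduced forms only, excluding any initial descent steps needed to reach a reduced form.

D = 32, ⌊√D⌋ = 5
descent: ρ → (4,0,-2)
descent: ρ → (-2,4,2)  [lands on river]
river: ρ → (2,4,-2)
ρ-cycle length = 2 (tail of 2 descent steps not counted)

2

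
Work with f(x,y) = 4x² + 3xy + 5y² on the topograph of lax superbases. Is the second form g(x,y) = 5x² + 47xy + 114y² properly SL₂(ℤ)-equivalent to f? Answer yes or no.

D₁ = -71, D₂ = -71
f: reduced (well bottom): (4,3,5) with a≤c, −a<b≤a
g: translate: b→-3 (≡47 mod 10), so (5,47,114)→(5,-3,4)
g: flip: (5,-3,4)→(4,3,5)
g: reduced (well bottom): (4,3,5) with a≤c, −a<b≤a
reduced forms (4, 3, 5) vs (4, 3, 5) ⇒ equivalent

yes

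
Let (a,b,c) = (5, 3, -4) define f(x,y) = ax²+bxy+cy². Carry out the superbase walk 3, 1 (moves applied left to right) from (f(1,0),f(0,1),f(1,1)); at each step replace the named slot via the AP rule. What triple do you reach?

start (5,-4,4) = (f(1,0),f(0,1),f(1,1))
replace slot 3: 2·(5+(-4)) − 4 = -2 → (5,-4,-2)
replace slot 1: 2·((-4)+(-2)) − 5 = -17 → (-17,-4,-2)

-17,-4,-2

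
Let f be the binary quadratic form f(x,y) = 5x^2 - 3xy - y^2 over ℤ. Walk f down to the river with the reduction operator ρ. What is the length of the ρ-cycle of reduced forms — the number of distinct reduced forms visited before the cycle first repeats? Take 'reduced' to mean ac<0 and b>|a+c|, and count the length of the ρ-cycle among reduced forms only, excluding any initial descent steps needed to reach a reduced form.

D = 29, ⌊√D⌋ = 5
descent: ρ → (-1,5,1)  [lands on river]
river: ρ → (1,5,-1)
ρ-cycle length = 2 (tail of 1 descent step not counted)

2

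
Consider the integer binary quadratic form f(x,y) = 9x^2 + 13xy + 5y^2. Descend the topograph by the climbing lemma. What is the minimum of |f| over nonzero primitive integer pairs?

translate: b→-5 (≡13 mod 18), so (9,13,5)→(9,-5,1)
flip: (9,-5,1)→(1,5,9)
translate: b→1 (≡5 mod 2), so (1,5,9)→(1,1,3)
reduced (well bottom): (1,1,3) with a≤c, −a<b≤a
well minimum = a = 1

1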